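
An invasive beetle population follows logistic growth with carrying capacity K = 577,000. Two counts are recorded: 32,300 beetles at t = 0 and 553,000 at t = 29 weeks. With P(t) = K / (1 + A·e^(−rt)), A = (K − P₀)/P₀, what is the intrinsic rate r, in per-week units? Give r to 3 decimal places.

r ≈ 0.206 per week

A = (577000 − 32300)/32300 = 16.86378
553000 = 577000/(1 + 16.86378·e^(−r·29)) → e^(−29r) = (1.0434 − 1)/16.86378 = 0.002574
r = −ln(0.002574)/29 = 5.96247/29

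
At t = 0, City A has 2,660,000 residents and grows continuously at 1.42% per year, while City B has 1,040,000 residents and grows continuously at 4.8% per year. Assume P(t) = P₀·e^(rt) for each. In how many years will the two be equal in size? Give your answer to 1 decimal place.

t ≈ 27.8 years

2660000·e^(0.0142t) = 1040000·e^(0.048t)
2660000/1040000 = e^((0.048 − 0.0142)t) → ln(2.55769) = 0.0338·t
t = 0.93911 / 0.0338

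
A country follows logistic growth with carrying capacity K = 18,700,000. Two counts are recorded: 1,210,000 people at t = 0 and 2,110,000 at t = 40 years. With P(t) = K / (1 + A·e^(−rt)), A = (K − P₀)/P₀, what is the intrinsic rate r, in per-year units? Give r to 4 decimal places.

A = (18700000 − 1210000)/1210000 = 14.45455
2110000 = 18700000/(1 + 14.45455·e^(−r·40)) → e^(−40r) = (8.86256 − 1)/14.45455 = 0.543951
r = −ln(0.543951)/40 = 0.6089/40

r ≈ 0.0152 per year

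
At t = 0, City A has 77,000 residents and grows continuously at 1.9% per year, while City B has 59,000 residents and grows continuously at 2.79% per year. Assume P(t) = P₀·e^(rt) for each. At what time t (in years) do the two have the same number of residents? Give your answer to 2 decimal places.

t ≈ 29.92 years

77000·e^(0.019t) = 59000·e^(0.0279t)
77000/59000 = e^((0.0279 − 0.019)t) → ln(1.30508) = 0.0089·t
t = 0.26627 / 0.0089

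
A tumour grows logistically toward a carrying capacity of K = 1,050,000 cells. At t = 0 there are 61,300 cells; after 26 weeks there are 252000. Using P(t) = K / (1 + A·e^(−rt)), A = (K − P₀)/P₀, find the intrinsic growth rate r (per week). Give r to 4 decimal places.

A = (1050000 − 61300)/61300 = 16.12887
252000 = 1050000/(1 + 16.12887·e^(−r·26)) → e^(−26r) = (4.16667 − 1)/16.12887 = 0.196335
r = −ln(0.196335)/26 = 1.62793/26

r ≈ 0.0626 per week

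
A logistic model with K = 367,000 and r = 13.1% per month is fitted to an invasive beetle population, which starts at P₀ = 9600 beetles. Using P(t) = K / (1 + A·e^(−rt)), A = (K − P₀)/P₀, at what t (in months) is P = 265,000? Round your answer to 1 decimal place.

A = (367000 − 9600)/9600 = 37.22917
265000 = 367000/(1 + 37.22917·e^(−0.131t)) → 1 + 37.22917·e^(−0.131t) = 1.38491
e^(−0.131t) = 0.010339 → t = ln(96.72283)/0.131 = 4.57185/0.131

t ≈ 34.9 months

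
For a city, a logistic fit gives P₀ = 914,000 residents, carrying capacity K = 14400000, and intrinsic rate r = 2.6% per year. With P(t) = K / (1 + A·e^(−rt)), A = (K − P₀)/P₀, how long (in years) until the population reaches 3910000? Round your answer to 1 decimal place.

A = (14400000 − 914000)/914000 = 14.75492
3910000 = 14400000/(1 + 14.75492·e^(−0.026t)) → 1 + 14.75492·e^(−0.026t) = 3.68286
e^(−0.026t) = 0.181828 → t = ln(5.49969)/0.026 = 1.70469/0.026

t ≈ 65.6 years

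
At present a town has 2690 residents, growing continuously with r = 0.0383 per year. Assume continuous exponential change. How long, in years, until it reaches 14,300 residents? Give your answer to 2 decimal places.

t ≈ 43.62 years

14300 = 2690 · e^(0.0383·t)
t = ln(14300/2690) / 0.0383 = ln(5.31599) / 0.0383 = 1.67072 / 0.0383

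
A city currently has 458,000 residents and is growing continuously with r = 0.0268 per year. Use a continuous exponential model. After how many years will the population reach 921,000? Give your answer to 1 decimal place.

t ≈ 26.1 years

921000 = 458000 · e^(0.0268·t)
t = ln(921000/458000) / 0.0268 = ln(2.01092) / 0.0268 = 0.69859 / 0.0268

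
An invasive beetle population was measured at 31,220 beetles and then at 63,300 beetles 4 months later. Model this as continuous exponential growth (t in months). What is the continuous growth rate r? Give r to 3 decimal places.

63300 = 31220 · e^(r·4)
e^(4r) = 63300/31220 = 2.02755
r = ln(2.02755) / 4 = 0.70683 / 4

r ≈ 0.177 per month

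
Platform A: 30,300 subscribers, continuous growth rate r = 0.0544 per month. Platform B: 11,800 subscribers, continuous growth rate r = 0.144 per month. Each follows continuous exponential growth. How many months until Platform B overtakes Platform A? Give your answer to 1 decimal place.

t ≈ 10.5 months

30300·e^(0.0544t) = 11800·e^(0.144t)
30300/11800 = e^((0.144 − 0.0544)t) → ln(2.5678) = 0.0896·t
t = 0.94305 / 0.0896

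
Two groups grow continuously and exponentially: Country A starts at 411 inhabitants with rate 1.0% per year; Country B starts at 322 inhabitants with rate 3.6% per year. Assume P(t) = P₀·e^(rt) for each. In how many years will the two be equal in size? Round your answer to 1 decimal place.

t ≈ 9.4 years

411·e^(0.01t) = 322·e^(0.036t)
411/322 = e^((0.036 − 0.01)t) → ln(1.2764) = 0.026·t
t = 0.24404 / 0.026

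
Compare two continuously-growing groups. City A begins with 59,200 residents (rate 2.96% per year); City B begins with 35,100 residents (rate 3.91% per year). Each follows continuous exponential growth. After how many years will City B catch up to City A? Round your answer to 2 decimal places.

59200·e^(0.0296t) = 35100·e^(0.0391t)
59200/35100 = e^((0.0391 − 0.0296)t) → ln(1.68661) = 0.0095·t
t = 0.52272 / 0.0095

t ≈ 55.02 years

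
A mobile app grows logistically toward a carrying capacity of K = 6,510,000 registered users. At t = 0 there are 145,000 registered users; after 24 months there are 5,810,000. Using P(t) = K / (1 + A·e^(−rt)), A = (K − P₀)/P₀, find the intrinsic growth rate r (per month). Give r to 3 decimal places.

r ≈ 0.246 per month

A = (6510000 − 145000)/145000 = 43.89655
5810000 = 6510000/(1 + 43.89655·e^(−r·24)) → e^(−24r) = (1.12048 − 1)/43.89655 = 0.002745
r = −ln(0.002745)/24 = 5.89809/24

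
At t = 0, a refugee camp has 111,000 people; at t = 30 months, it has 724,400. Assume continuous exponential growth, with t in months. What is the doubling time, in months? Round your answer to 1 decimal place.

doubling time ≈ 11.1 months

r = ln(724400/111000) / 30 = ln(6.52613) / 30 ≈ 0.062527 per month
doubling time = ln 2 / |r| = 0.69315 / 0.062527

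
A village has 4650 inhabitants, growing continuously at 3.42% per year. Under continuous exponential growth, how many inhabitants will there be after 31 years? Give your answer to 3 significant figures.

P(31) = 4650 · e^(0.0342·31) = 4650 · e^(1.0602)
= 4650 · 2.88695 ≈ 13424.31

≈ 13,400 inhabitants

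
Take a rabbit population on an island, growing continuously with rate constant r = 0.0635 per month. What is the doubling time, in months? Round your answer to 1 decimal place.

doubling time = ln(2) / |r| = 0.69315 / 0.0635

doubling time ≈ 10.9 months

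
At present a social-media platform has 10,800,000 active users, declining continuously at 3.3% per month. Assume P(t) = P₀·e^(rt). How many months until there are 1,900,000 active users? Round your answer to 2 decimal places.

t ≈ 52.66 months

1900000 = 10800000 · e^(-0.033·t)
t = ln(1900000/10800000) / -0.033 = ln(0.17593) / -0.033 = -1.73769 / -0.033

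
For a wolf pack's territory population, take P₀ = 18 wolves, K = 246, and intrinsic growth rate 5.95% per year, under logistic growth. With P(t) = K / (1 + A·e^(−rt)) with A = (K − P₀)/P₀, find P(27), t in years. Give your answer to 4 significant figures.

≈ 69.48 wolves

A = (246 − 18)/18 = 12.66667
P(27) = 246 / (1 + 12.66667·e^(−0.0595·27)) = 246 / (1 + 12.66667·0.200588)
= 246 / 3.54079 ≈ 69.48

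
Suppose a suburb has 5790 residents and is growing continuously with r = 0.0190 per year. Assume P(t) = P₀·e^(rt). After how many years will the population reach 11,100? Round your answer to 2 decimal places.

t ≈ 34.25 years

11100 = 5790 · e^(0.019·t)
t = ln(11100/5790) / 0.019 = ln(1.9171) / 0.019 = 0.65081 / 0.019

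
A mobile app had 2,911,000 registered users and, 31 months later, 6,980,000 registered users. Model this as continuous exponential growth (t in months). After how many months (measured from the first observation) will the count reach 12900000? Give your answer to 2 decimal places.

r = ln(6980000/2911000) / 31 ≈ 0.028211 per month
t = ln(12900000/2911000) / r = 1.48873 / 0.028211 ≈ 52.771

t ≈ 52.77 months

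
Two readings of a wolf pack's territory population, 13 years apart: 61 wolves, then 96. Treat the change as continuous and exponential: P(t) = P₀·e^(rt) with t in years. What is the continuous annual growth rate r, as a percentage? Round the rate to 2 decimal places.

96 = 61 · e^(r·13)
e^(13r) = 96/61 = 1.57377
r = ln(1.57377) / 13 = 0.45347 / 13

r ≈ 3.49% per year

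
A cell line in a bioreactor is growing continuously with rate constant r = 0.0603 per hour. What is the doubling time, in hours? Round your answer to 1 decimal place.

doubling time ≈ 11.5 hours

doubling time = ln(2) / |r| = 0.69315 / 0.0603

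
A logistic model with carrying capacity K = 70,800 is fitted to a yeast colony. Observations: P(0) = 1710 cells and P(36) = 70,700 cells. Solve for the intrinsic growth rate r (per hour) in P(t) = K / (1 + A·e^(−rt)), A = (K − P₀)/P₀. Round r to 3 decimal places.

A = (70800 − 1710)/1710 = 40.40351
70700 = 70800/(1 + 40.40351·e^(−r·36)) → e^(−36r) = (1.00141 − 1)/40.40351 = 0.000035
r = −ln(0.000035)/36 = 10.25995/36

r ≈ 0.285 per hour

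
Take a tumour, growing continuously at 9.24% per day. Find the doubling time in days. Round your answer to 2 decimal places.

doubling time ≈ 7.50 days

doubling time = ln(2) / |r| = 0.69315 / 0.0924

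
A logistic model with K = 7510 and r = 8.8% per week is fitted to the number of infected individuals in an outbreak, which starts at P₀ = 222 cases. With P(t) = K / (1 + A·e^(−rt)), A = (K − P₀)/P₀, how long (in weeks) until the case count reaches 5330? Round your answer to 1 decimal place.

t ≈ 49.8 weeks

A = (7510 − 222)/222 = 32.82883
5330 = 7510/(1 + 32.82883·e^(−0.088t)) → 1 + 32.82883·e^(−0.088t) = 1.40901
e^(−0.088t) = 0.012459 → t = ln(80.26498)/0.088 = 4.38533/0.088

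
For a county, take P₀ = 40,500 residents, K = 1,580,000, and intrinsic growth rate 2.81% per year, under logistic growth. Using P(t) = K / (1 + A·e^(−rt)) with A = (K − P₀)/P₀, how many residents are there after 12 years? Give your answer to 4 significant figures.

≈ 56,160 residents

A = (1580000 − 40500)/40500 = 38.01235
P(12) = 1580000 / (1 + 38.01235·e^(−0.0281·12)) = 1580000 / (1 + 38.01235·0.713766)
= 1580000 / 28.13192 ≈ 56163.95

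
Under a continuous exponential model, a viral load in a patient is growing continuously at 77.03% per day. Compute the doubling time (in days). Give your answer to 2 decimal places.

doubling time = ln(2) / |r| = 0.69315 / 0.7703

doubling time ≈ 0.90 days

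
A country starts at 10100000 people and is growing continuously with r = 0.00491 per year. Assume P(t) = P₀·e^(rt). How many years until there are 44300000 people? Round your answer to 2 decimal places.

44300000 = 10100000 · e^(0.00491·t)
t = ln(44300000/10100000) / 0.00491 = ln(4.38614) / 0.00491 = 1.47845 / 0.00491

t ≈ 301.11 years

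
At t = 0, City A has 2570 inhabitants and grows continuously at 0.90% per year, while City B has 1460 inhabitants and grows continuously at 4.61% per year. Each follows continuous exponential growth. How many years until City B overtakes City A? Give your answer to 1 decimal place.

2570·e^(0.009t) = 1460·e^(0.0461t)
2570/1460 = e^((0.0461 − 0.009)t) → ln(1.76027) = 0.0371·t
t = 0.56547 / 0.0371

t ≈ 15.2 years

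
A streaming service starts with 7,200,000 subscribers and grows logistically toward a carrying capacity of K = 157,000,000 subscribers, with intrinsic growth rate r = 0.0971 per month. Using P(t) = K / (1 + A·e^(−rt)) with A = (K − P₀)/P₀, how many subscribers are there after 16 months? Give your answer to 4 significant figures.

≈ 29,070,000 subscribers

A = (157000000 − 7200000)/7200000 = 20.80556
P(16) = 157000000 / (1 + 20.80556·e^(−0.0971·16)) = 157000000 / (1 + 20.80556·0.211485)
= 157000000 / 5.40007 ≈ 29073706.78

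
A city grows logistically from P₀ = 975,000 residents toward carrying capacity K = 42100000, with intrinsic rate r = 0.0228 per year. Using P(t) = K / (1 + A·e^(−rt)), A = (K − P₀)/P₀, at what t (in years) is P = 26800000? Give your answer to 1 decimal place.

t ≈ 188.7 years

A = (42100000 − 975000)/975000 = 42.17949
26800000 = 42100000/(1 + 42.17949·e^(−0.0228t)) → 1 + 42.17949·e^(−0.0228t) = 1.5709
e^(−0.0228t) = 0.013535 → t = ln(73.88302)/0.0228 = 4.30248/0.0228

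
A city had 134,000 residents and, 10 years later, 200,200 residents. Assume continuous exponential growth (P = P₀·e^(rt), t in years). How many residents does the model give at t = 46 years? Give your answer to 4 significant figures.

r = ln(200200/134000) / 10 ≈ 0.040148 per year
P(46) = 134000 · e^(0.040148·46) = 134000 · 6.33947 ≈ 849488.42

≈ 849,500 residents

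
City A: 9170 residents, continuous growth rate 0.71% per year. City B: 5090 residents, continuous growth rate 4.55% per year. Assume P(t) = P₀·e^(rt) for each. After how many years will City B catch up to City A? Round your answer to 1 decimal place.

t ≈ 15.3 years

9170·e^(0.0071t) = 5090·e^(0.0455t)
9170/5090 = e^((0.0455 − 0.0071)t) → ln(1.80157) = 0.0384·t
t = 0.58866 / 0.0384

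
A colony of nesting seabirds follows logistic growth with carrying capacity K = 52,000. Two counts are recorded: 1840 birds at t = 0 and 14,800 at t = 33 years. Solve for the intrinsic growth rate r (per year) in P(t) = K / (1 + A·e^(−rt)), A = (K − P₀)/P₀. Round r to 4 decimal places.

r ≈ 0.0722 per year

A = (52000 − 1840)/1840 = 27.26087
14800 = 52000/(1 + 27.26087·e^(−r·33)) → e^(−33r) = (3.51351 − 1)/27.26087 = 0.092202
r = −ln(0.092202)/33 = 2.38377/33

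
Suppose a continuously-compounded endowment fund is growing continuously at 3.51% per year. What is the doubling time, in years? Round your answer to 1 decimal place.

doubling time = ln(2) / |r| = 0.69315 / 0.0351

doubling time ≈ 19.7 years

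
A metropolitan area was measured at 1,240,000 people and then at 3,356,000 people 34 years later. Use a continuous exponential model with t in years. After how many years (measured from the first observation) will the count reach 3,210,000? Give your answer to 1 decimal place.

r = ln(3356000/1240000) / 34 ≈ 0.029283 per year
t = ln(3210000/1240000) / r = 0.95116 / 0.029283 ≈ 32.481

t ≈ 32.5 years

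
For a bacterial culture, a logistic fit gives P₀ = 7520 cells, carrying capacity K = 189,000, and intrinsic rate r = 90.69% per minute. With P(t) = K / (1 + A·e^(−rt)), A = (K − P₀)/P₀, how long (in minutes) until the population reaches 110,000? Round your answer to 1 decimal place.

t ≈ 3.9 minutes

A = (189000 − 7520)/7520 = 24.13298
110000 = 189000/(1 + 24.13298·e^(−0.9069t)) → 1 + 24.13298·e^(−0.9069t) = 1.71818
e^(−0.9069t) = 0.029759 → t = ln(33.60288)/0.9069 = 3.51461/0.9069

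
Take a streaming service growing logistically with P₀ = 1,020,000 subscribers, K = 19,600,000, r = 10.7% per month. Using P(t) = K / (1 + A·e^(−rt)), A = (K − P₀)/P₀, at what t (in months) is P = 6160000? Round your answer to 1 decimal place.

t ≈ 19.8 months

A = (19600000 − 1020000)/1020000 = 18.21569
6160000 = 19600000/(1 + 18.21569·e^(−0.107t)) → 1 + 18.21569·e^(−0.107t) = 3.18182
e^(−0.107t) = 0.119777 → t = ln(8.34886)/0.107 = 2.12212/0.107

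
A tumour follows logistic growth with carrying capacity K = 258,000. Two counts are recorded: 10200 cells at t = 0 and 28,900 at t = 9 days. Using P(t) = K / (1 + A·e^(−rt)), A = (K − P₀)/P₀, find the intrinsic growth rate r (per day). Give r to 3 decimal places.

r ≈ 0.124 per day

A = (258000 − 10200)/10200 = 24.29412
28900 = 258000/(1 + 24.29412·e^(−r·9)) → e^(−9r) = (8.92734 − 1)/24.29412 = 0.326307
r = −ln(0.326307)/9 = 1.11992/9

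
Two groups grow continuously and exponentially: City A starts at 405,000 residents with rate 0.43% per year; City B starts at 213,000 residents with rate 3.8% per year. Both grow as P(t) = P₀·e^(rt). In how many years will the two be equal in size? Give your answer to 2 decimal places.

t ≈ 19.07 years

405000·e^(0.0043t) = 213000·e^(0.038t)
405000/213000 = e^((0.038 − 0.0043)t) → ln(1.90141) = 0.0337·t
t = 0.64259 / 0.0337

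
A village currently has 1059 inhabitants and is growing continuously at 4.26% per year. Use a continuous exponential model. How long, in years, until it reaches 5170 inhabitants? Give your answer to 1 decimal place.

t ≈ 37.2 years

5170 = 1059 · e^(0.0426·t)
t = ln(5170/1059) / 0.0426 = ln(4.88196) / 0.0426 = 1.58555 / 0.0426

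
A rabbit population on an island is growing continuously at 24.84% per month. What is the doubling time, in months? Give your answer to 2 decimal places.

doubling time = ln(2) / |r| = 0.69315 / 0.2484

doubling time ≈ 2.79 months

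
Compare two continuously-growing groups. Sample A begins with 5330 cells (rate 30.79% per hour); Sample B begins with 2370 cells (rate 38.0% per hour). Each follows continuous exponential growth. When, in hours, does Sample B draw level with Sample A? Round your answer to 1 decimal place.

t ≈ 11.2 hours

5330·e^(0.3079t) = 2370·e^(0.38t)
5330/2370 = e^((0.38 − 0.3079)t) → ln(2.24895) = 0.0721·t
t = 0.81046 / 0.0721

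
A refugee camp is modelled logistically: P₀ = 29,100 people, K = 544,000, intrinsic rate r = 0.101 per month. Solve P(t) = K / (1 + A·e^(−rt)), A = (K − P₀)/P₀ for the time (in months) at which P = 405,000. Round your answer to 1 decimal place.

A = (544000 − 29100)/29100 = 17.69416
405000 = 544000/(1 + 17.69416·e^(−0.101t)) → 1 + 17.69416·e^(−0.101t) = 1.34321
e^(−0.101t) = 0.019397 → t = ln(51.55492)/0.101 = 3.94265/0.101

t ≈ 39.0 months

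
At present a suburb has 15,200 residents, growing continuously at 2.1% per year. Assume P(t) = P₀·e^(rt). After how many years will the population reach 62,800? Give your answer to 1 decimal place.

t ≈ 67.6 years

62800 = 15200 · e^(0.021·t)
t = ln(62800/15200) / 0.021 = ln(4.13158) / 0.021 = 1.41866 / 0.021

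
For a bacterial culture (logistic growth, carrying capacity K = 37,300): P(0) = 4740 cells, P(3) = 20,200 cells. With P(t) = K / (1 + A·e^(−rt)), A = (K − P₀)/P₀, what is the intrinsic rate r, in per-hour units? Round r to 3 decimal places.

A = (37300 − 4740)/4740 = 6.8692
20200 = 37300/(1 + 6.8692·e^(−r·3)) → e^(−3r) = (1.84653 − 1)/6.8692 = 0.123236
r = −ln(0.123236)/3 = 2.09365/3

r ≈ 0.698 per hour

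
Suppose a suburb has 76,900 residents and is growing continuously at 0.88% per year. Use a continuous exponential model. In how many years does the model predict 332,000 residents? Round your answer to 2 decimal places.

t ≈ 166.21 years

332000 = 76900 · e^(0.0088·t)
t = ln(332000/76900) / 0.0088 = ln(4.3173) / 0.0088 = 1.46263 / 0.0088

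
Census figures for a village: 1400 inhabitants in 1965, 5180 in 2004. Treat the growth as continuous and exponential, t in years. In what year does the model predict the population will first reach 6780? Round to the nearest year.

year 2012

r = ln(5180/1400) / 39 = 1.30833/39 ≈ 0.033547 per year
t = ln(6780/1400) / r = 1.5775/0.033547 ≈ 47.02 years after 1965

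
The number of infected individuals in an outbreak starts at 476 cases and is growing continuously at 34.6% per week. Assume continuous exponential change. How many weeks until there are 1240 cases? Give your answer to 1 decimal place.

t ≈ 2.8 weeks

1240 = 476 · e^(0.346·t)
t = ln(1240/476) / 0.346 = ln(2.60504) / 0.346 = 0.95745 / 0.346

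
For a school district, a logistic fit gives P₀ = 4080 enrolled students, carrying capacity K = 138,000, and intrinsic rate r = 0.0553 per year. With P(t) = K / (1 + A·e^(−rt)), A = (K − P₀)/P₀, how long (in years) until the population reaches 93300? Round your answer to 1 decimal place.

A = (138000 − 4080)/4080 = 32.82353
93300 = 138000/(1 + 32.82353·e^(−0.0553t)) → 1 + 32.82353·e^(−0.0553t) = 1.4791
e^(−0.0553t) = 0.014596 → t = ln(68.51086)/0.0553 = 4.22699/0.0553

t ≈ 76.4 years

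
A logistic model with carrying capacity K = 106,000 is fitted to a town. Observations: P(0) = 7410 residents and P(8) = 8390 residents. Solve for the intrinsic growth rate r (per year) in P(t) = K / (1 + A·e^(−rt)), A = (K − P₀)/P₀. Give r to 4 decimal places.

r ≈ 0.0168 per year

A = (106000 − 7410)/7410 = 13.30499
8390 = 106000/(1 + 13.30499·e^(−r·8)) → e^(−8r) = (12.63409 − 1)/13.30499 = 0.874415
r = −ln(0.874415)/8 = 0.1342/8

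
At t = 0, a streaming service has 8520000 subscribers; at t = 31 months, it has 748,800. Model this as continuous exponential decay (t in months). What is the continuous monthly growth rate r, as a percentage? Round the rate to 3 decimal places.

748800 = 8520000 · e^(r·31)
e^(31r) = 748800/8520000 = 0.08789
r = ln(0.08789) / 31 = -2.4317 / 31

r ≈ -7.844% per month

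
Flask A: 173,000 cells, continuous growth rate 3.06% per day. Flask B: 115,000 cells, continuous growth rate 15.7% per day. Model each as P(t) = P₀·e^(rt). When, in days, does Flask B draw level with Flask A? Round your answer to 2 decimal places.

t ≈ 3.23 days

173000·e^(0.0306t) = 115000·e^(0.157t)
173000/115000 = e^((0.157 − 0.0306)t) → ln(1.50435) = 0.1264·t
t = 0.40836 / 0.1264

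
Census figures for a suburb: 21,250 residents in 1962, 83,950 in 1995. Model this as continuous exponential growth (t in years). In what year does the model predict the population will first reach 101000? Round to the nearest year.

year 1999

r = ln(83950/21250) / 33 = 1.37386/33 ≈ 0.041632 per year
t = ln(101000/21250) / r = 1.55876/0.041632 ≈ 37.44 years after 1962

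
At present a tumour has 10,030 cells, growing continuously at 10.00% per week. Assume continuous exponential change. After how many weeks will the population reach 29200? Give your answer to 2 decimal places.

t ≈ 10.69 weeks

29200 = 10030 · e^(0.1·t)
t = ln(29200/10030) / 0.1 = ln(2.91127) / 0.1 = 1.06859 / 0.1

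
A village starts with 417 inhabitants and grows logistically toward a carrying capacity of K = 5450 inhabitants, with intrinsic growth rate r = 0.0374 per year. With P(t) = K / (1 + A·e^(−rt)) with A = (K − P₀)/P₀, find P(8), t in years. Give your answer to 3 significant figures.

≈ 548 inhabitants

A = (5450 − 417)/417 = 12.06954
P(8) = 5450 / (1 + 12.06954·e^(−0.0374·8)) = 5450 / (1 + 12.06954·0.741411)
= 5450 / 9.94849 ≈ 547.82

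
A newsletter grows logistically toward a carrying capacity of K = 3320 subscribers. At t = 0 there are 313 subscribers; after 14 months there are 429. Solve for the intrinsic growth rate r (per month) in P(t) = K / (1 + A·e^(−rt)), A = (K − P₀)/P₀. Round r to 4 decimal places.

r ≈ 0.0253 per month

A = (3320 − 313)/313 = 9.60703
429 = 3320/(1 + 9.60703·e^(−r·14)) → e^(−14r) = (7.73893 − 1)/9.60703 = 0.701458
r = −ln(0.701458)/14 = 0.35459/14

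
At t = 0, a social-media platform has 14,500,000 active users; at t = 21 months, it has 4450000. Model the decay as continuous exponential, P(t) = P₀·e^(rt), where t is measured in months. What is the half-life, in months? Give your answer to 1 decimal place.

r = ln(4450000/14500000) / 21 = ln(0.3069) / 21 ≈ -0.05625 per month
half-life = ln 2 / |r| = 0.69315 / 0.05625

half-life ≈ 12.3 months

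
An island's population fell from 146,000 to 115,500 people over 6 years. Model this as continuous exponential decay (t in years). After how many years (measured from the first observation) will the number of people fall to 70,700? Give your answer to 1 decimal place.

t ≈ 18.6 years

r = ln(115500/146000) / 6 ≈ -0.039056 per year
t = ln(70700/146000) / r = -0.72516 / -0.039056 ≈ 18.567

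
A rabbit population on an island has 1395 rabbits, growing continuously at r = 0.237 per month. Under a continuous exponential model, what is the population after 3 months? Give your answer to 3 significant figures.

≈ 2,840 rabbits

P(3) = 1395 · e^(0.237·3) = 1395 · e^(0.711)
= 1395 · 2.03603 ≈ 2840.26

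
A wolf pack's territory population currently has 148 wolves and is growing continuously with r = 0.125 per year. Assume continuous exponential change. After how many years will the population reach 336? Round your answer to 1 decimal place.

t ≈ 6.6 years

336 = 148 · e^(0.125·t)
t = ln(336/148) / 0.125 = ln(2.27027) / 0.125 = 0.8199 / 0.125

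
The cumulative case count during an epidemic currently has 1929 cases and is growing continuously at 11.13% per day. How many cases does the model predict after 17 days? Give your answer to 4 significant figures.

≈ 12,800 cases

P(17) = 1929 · e^(0.1113·17) = 1929 · e^(1.8921)
= 1929 · 6.63328 ≈ 12795.6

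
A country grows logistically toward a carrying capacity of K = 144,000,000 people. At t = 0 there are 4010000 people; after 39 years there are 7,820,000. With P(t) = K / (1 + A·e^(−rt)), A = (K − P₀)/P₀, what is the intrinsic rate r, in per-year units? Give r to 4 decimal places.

A = (144000000 − 4010000)/4010000 = 34.91022
7820000 = 144000000/(1 + 34.91022·e^(−r·39)) → e^(−39r) = (18.41432 − 1)/34.91022 = 0.498832
r = −ln(0.498832)/39 = 0.69549/39

r ≈ 0.0178 per year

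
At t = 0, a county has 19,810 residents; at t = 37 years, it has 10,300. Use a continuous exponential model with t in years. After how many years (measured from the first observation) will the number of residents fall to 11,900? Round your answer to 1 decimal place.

r = ln(10300/19810) / 37 ≈ -0.017677 per year
t = ln(11900/19810) / r = -0.50965 / -0.017677 ≈ 28.831

t ≈ 28.8 years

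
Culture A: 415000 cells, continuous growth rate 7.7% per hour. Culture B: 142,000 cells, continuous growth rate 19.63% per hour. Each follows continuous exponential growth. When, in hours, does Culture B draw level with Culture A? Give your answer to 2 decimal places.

415000·e^(0.077t) = 142000·e^(0.1963t)
415000/142000 = e^((0.1963 − 0.077)t) → ln(2.92254) = 0.1193·t
t = 1.07245 / 0.1193

t ≈ 8.99 hours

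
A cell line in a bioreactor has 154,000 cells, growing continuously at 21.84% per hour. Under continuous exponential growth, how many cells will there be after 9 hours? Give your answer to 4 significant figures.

≈ 1,099,000 cells

P(9) = 154000 · e^(0.2184·9) = 154000 · e^(1.9656)
= 154000 · 7.13919 ≈ 1099436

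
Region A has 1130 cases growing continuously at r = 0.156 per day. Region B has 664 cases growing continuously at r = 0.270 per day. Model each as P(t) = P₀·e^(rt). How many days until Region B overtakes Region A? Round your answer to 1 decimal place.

t ≈ 4.7 days

1130·e^(0.156t) = 664·e^(0.27t)
1130/664 = e^((0.27 − 0.156)t) → ln(1.70181) = 0.114·t
t = 0.53169 / 0.114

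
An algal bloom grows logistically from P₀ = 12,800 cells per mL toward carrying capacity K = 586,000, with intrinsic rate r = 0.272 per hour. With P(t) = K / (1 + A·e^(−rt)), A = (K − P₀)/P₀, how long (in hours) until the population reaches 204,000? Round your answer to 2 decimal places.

A = (586000 − 12800)/12800 = 44.78125
204000 = 586000/(1 + 44.78125·e^(−0.272t)) → 1 + 44.78125·e^(−0.272t) = 2.87255
e^(−0.272t) = 0.041815 → t = ln(23.91459)/0.272 = 3.17449/0.272

t ≈ 11.67 hours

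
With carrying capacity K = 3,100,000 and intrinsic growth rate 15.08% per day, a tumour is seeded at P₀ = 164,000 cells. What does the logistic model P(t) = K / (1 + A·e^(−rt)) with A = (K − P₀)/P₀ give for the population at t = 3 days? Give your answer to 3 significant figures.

A = (3100000 − 164000)/164000 = 17.90244
P(3) = 3100000 / (1 + 17.90244·e^(−0.1508·3)) = 3100000 / (1 + 17.90244·0.6361)
= 3100000 / 12.38774 ≈ 250247.51

≈ 250,000 cells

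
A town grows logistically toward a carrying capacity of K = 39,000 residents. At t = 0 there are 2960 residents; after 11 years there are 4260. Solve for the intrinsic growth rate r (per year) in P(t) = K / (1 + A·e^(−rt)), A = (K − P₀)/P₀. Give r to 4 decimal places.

r ≈ 0.0364 per year

A = (39000 − 2960)/2960 = 12.17568
4260 = 39000/(1 + 12.17568·e^(−r·11)) → e^(−11r) = (9.15493 − 1)/12.17568 = 0.669772
r = −ln(0.669772)/11 = 0.40082/11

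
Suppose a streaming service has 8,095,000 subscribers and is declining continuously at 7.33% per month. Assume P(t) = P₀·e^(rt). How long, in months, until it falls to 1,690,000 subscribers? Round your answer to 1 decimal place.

t ≈ 21.4 months

1690000 = 8095000 · e^(-0.0733·t)
t = ln(1690000/8095000) / -0.0733 = ln(0.20877) / -0.0733 = -1.56652 / -0.0733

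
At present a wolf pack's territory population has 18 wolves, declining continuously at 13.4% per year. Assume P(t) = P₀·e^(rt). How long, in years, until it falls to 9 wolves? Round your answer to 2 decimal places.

9 = 18 · e^(-0.134·t)
t = ln(9/18) / -0.134 = ln(0.5) / -0.134 = -0.69315 / -0.134

t ≈ 5.17 years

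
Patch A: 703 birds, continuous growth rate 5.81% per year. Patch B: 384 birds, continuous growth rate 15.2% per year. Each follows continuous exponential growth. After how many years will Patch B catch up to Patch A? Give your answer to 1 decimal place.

t ≈ 6.4 years

703·e^(0.0581t) = 384·e^(0.152t)
703/384 = e^((0.152 − 0.0581)t) → ln(1.83073) = 0.0939·t
t = 0.60471 / 0.0939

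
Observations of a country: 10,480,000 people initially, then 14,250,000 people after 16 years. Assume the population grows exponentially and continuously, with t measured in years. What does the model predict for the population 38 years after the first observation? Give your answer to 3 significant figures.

r = ln(14250000/10480000) / 16 ≈ 0.019206 per year
P(38) = 10480000 · e^(0.019206·38) = 10480000 · 2.07469 ≈ 21742703.28

≈ 21,700,000 people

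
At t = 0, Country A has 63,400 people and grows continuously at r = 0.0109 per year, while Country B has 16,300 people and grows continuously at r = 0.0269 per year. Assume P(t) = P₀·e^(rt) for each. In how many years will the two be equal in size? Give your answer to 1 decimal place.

63400·e^(0.0109t) = 16300·e^(0.0269t)
63400/16300 = e^((0.0269 − 0.0109)t) → ln(3.88957) = 0.016·t
t = 1.3583 / 0.016

t ≈ 84.9 years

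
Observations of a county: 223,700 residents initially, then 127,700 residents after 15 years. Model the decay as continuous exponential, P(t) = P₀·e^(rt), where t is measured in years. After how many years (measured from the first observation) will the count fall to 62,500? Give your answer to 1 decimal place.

t ≈ 34.1 years

r = ln(127700/223700) / 15 ≈ -0.037375 per year
t = ln(62500/223700) / r = -1.27514 / -0.037375 ≈ 34.118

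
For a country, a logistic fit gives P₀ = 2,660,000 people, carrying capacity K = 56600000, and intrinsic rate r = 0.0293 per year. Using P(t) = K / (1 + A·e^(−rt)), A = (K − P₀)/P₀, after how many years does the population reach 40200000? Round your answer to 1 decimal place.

t ≈ 133.3 years

A = (56600000 − 2660000)/2660000 = 20.2782
40200000 = 56600000/(1 + 20.2782·e^(−0.0293t)) → 1 + 20.2782·e^(−0.0293t) = 1.40796
e^(−0.0293t) = 0.020118 → t = ln(49.70631)/0.0293 = 3.90613/0.0293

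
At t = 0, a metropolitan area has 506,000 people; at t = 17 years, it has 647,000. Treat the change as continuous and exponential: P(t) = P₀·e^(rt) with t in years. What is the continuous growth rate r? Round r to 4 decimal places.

647000 = 506000 · e^(r·17)
e^(17r) = 647000/506000 = 1.27866
r = ln(1.27866) / 17 = 0.24581 / 17

r ≈ 0.0145 per year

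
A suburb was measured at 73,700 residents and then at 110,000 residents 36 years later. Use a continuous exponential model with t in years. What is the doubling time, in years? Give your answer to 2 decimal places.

r = ln(110000/73700) / 36 = ln(1.49254) / 36 ≈ 0.011124 per year
doubling time = ln 2 / |r| = 0.69315 / 0.011124

doubling time ≈ 62.31 years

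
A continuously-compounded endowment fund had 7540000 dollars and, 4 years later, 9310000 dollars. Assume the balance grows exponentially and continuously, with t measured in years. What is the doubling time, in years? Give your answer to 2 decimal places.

doubling time ≈ 13.15 years

r = ln(9310000/7540000) / 4 = ln(1.23475) / 4 ≈ 0.052717 per year
doubling time = ln 2 / |r| = 0.69315 / 0.052717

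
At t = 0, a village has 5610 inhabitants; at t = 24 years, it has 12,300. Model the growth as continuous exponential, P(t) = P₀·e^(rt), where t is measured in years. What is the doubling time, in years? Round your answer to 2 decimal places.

r = ln(12300/5610) / 24 = ln(2.19251) / 24 ≈ 0.03271 per year
doubling time = ln 2 / |r| = 0.69315 / 0.03271

doubling time ≈ 21.19 years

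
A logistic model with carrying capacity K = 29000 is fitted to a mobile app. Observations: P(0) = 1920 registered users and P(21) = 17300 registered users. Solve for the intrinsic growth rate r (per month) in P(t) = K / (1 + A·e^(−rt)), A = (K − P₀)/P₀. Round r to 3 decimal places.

A = (29000 − 1920)/1920 = 14.10417
17300 = 29000/(1 + 14.10417·e^(−r·21)) → e^(−21r) = (1.6763 − 1)/14.10417 = 0.04795
r = −ln(0.04795)/21 = 3.03759/21

r ≈ 0.145 per month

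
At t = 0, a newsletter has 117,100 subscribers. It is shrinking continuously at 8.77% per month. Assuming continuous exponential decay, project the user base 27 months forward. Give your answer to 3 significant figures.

P(27) = 117100 · e^(-0.0877·27) = 117100 · e^(-2.3679)
= 117100 · 0.09368 ≈ 10969.61

≈ 11,000 subscribers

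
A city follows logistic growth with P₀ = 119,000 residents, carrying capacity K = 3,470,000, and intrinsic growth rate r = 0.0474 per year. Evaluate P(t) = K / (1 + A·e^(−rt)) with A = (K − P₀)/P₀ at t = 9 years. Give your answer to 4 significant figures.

≈ 179,000 residents

A = (3470000 − 119000)/119000 = 28.15966
P(9) = 3470000 / (1 + 28.15966·e^(−0.0474·9)) = 3470000 / (1 + 28.15966·0.652725)
= 3470000 / 19.38051 ≈ 179045.9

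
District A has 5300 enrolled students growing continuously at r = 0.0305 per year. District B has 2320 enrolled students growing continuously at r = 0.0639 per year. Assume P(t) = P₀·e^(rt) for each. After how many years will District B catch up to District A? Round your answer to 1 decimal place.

t ≈ 24.7 years

5300·e^(0.0305t) = 2320·e^(0.0639t)
5300/2320 = e^((0.0639 − 0.0305)t) → ln(2.28448) = 0.0334·t
t = 0.82614 / 0.0334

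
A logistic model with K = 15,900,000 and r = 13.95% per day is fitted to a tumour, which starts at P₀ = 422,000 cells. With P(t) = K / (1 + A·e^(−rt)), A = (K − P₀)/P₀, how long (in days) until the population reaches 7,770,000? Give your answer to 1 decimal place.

A = (15900000 − 422000)/422000 = 36.67773
7770000 = 15900000/(1 + 36.67773·e^(−0.1395t)) → 1 + 36.67773·e^(−0.1395t) = 2.04633
e^(−0.1395t) = 0.028528 → t = ln(35.05362)/0.1395 = 3.55688/0.1395

t ≈ 25.5 days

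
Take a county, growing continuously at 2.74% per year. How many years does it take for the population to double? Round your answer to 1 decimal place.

doubling time = ln(2) / |r| = 0.69315 / 0.0274

doubling time ≈ 25.3 years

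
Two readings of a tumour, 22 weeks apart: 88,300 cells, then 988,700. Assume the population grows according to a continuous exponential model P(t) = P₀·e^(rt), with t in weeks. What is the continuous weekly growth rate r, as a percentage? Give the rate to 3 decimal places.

988700 = 88300 · e^(r·22)
e^(22r) = 988700/88300 = 11.19706
r = ln(11.19706) / 22 = 2.41565 / 22

r ≈ 10.980% per week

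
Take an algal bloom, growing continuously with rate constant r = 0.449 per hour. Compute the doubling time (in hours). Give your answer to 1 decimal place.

doubling time = ln(2) / |r| = 0.69315 / 0.449

doubling time ≈ 1.5 hours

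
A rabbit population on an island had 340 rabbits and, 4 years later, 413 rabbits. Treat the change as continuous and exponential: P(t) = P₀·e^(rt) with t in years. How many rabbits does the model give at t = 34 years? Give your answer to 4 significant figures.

r = ln(413/340) / 4 ≈ 0.048625 per year
P(34) = 340 · e^(0.048625·34) = 340 · 5.22402 ≈ 1776.17

≈ 1,776 rabbits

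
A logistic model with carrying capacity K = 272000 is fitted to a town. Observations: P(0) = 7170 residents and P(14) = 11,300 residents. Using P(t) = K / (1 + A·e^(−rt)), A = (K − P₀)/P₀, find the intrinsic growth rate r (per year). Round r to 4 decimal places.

r ≈ 0.0336 per year

A = (272000 − 7170)/7170 = 36.93584
11300 = 272000/(1 + 36.93584·e^(−r·14)) → e^(−14r) = (24.0708 − 1)/36.93584 = 0.624618
r = −ln(0.624618)/14 = 0.47061/14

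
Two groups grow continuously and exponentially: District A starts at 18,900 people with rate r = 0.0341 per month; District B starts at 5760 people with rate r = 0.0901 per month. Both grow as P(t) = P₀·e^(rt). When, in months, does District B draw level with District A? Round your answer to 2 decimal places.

18900·e^(0.0341t) = 5760·e^(0.0901t)
18900/5760 = e^((0.0901 − 0.0341)t) → ln(3.28125) = 0.056·t
t = 1.18822 / 0.056

t ≈ 21.22 months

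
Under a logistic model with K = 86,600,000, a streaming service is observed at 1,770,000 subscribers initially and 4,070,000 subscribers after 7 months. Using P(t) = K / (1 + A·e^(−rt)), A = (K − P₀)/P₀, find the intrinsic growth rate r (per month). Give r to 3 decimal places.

A = (86600000 − 1770000)/1770000 = 47.92655
4070000 = 86600000/(1 + 47.92655·e^(−r·7)) → e^(−7r) = (21.27764 − 1)/47.92655 = 0.423098
r = −ln(0.423098)/7 = 0.86015/7

r ≈ 0.123 per month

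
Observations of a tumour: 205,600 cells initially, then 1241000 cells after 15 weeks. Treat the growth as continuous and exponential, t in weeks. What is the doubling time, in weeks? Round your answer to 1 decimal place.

doubling time ≈ 5.8 weeks

r = ln(1241000/205600) / 15 = ln(6.03599) / 15 ≈ 0.119849 per week
doubling time = ln 2 / |r| = 0.69315 / 0.119849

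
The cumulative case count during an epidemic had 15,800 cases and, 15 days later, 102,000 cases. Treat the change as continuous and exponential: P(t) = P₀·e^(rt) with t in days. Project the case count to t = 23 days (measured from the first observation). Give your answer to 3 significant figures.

≈ 276,000 cases

r = ln(102000/15800) / 15 ≈ 0.124331 per day
P(23) = 15800 · e^(0.124331·23) = 15800 · 17.45471 ≈ 275784.48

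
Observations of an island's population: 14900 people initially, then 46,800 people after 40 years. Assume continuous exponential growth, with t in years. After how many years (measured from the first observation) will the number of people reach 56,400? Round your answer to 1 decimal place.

t ≈ 46.5 years

r = ln(46800/14900) / 40 ≈ 0.028613 per year
t = ln(56400/14900) / r = 1.33111 / 0.028613 ≈ 46.521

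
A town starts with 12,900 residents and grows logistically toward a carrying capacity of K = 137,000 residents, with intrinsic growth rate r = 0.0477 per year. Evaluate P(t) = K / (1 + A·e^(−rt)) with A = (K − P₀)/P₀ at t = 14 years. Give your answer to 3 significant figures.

≈ 23,100 residents

A = (137000 − 12900)/12900 = 9.62016
P(14) = 137000 / (1 + 9.62016·e^(−0.0477·14)) = 137000 / (1 + 9.62016·0.512836)
= 137000 / 5.93356 ≈ 23089.01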